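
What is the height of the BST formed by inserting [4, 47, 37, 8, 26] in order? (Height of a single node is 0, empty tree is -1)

Insertion order: [4, 47, 37, 8, 26]
Tree (level-order array): [4, None, 47, 37, None, 8, None, None, 26]
Compute height bottom-up (empty subtree = -1):
  height(26) = 1 + max(-1, -1) = 0
  height(8) = 1 + max(-1, 0) = 1
  height(37) = 1 + max(1, -1) = 2
  height(47) = 1 + max(2, -1) = 3
  height(4) = 1 + max(-1, 3) = 4
Height = 4


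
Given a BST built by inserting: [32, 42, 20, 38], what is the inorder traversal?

Tree insertion order: [32, 42, 20, 38]
Tree (level-order array): [32, 20, 42, None, None, 38]
Inorder traversal: [20, 32, 38, 42]


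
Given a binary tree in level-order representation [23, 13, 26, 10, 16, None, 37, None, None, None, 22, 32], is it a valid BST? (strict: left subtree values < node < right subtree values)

Level-order array: [23, 13, 26, 10, 16, None, 37, None, None, None, 22, 32]
Validate using subtree bounds (lo, hi): at each node, require lo < value < hi,
then recurse left with hi=value and right with lo=value.
Preorder trace (stopping at first violation):
  at node 23 with bounds (-inf, +inf): OK
  at node 13 with bounds (-inf, 23): OK
  at node 10 with bounds (-inf, 13): OK
  at node 16 with bounds (13, 23): OK
  at node 22 with bounds (16, 23): OK
  at node 26 with bounds (23, +inf): OK
  at node 37 with bounds (26, +inf): OK
  at node 32 with bounds (26, 37): OK
No violation found at any node.
Result: Valid BST


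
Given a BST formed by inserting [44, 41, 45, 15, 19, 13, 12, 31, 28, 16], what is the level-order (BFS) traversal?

Tree insertion order: [44, 41, 45, 15, 19, 13, 12, 31, 28, 16]
Tree (level-order array): [44, 41, 45, 15, None, None, None, 13, 19, 12, None, 16, 31, None, None, None, None, 28]
BFS from the root, enqueuing left then right child of each popped node:
  queue [44] -> pop 44, enqueue [41, 45], visited so far: [44]
  queue [41, 45] -> pop 41, enqueue [15], visited so far: [44, 41]
  queue [45, 15] -> pop 45, enqueue [none], visited so far: [44, 41, 45]
  queue [15] -> pop 15, enqueue [13, 19], visited so far: [44, 41, 45, 15]
  queue [13, 19] -> pop 13, enqueue [12], visited so far: [44, 41, 45, 15, 13]
  queue [19, 12] -> pop 19, enqueue [16, 31], visited so far: [44, 41, 45, 15, 13, 19]
  queue [12, 16, 31] -> pop 12, enqueue [none], visited so far: [44, 41, 45, 15, 13, 19, 12]
  queue [16, 31] -> pop 16, enqueue [none], visited so far: [44, 41, 45, 15, 13, 19, 12, 16]
  queue [31] -> pop 31, enqueue [28], visited so far: [44, 41, 45, 15, 13, 19, 12, 16, 31]
  queue [28] -> pop 28, enqueue [none], visited so far: [44, 41, 45, 15, 13, 19, 12, 16, 31, 28]
Result: [44, 41, 45, 15, 13, 19, 12, 16, 31, 28]


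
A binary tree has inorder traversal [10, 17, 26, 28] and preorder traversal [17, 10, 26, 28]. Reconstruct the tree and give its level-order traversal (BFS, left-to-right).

Inorder:  [10, 17, 26, 28]
Preorder: [17, 10, 26, 28]
Algorithm: preorder visits root first, so consume preorder in order;
for each root, split the current inorder slice at that value into
left-subtree inorder and right-subtree inorder, then recurse.
Recursive splits:
  root=17; inorder splits into left=[10], right=[26, 28]
  root=10; inorder splits into left=[], right=[]
  root=26; inorder splits into left=[], right=[28]
  root=28; inorder splits into left=[], right=[]
Reconstructed level-order: [17, 10, 26, 28]


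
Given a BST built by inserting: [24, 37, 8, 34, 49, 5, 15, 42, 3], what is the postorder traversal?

Tree insertion order: [24, 37, 8, 34, 49, 5, 15, 42, 3]
Tree (level-order array): [24, 8, 37, 5, 15, 34, 49, 3, None, None, None, None, None, 42]
Postorder traversal: [3, 5, 15, 8, 34, 42, 49, 37, 24]


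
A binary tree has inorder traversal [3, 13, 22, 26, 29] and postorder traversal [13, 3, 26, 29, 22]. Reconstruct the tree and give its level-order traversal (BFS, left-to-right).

Inorder:   [3, 13, 22, 26, 29]
Postorder: [13, 3, 26, 29, 22]
Algorithm: postorder visits root last, so walk postorder right-to-left;
each value is the root of the current inorder slice — split it at that
value, recurse on the right subtree first, then the left.
Recursive splits:
  root=22; inorder splits into left=[3, 13], right=[26, 29]
  root=29; inorder splits into left=[26], right=[]
  root=26; inorder splits into left=[], right=[]
  root=3; inorder splits into left=[], right=[13]
  root=13; inorder splits into left=[], right=[]
Reconstructed level-order: [22, 3, 29, 13, 26]


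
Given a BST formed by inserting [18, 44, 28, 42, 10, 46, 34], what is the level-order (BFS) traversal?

Tree insertion order: [18, 44, 28, 42, 10, 46, 34]
Tree (level-order array): [18, 10, 44, None, None, 28, 46, None, 42, None, None, 34]
BFS from the root, enqueuing left then right child of each popped node:
  queue [18] -> pop 18, enqueue [10, 44], visited so far: [18]
  queue [10, 44] -> pop 10, enqueue [none], visited so far: [18, 10]
  queue [44] -> pop 44, enqueue [28, 46], visited so far: [18, 10, 44]
  queue [28, 46] -> pop 28, enqueue [42], visited so far: [18, 10, 44, 28]
  queue [46, 42] -> pop 46, enqueue [none], visited so far: [18, 10, 44, 28, 46]
  queue [42] -> pop 42, enqueue [34], visited so far: [18, 10, 44, 28, 46, 42]
  queue [34] -> pop 34, enqueue [none], visited so far: [18, 10, 44, 28, 46, 42, 34]
Result: [18, 10, 44, 28, 46, 42, 34]


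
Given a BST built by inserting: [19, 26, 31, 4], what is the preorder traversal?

Tree insertion order: [19, 26, 31, 4]
Tree (level-order array): [19, 4, 26, None, None, None, 31]
Preorder traversal: [19, 4, 26, 31]


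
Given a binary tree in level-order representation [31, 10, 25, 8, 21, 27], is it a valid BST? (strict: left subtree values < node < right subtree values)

Level-order array: [31, 10, 25, 8, 21, 27]
Validate using subtree bounds (lo, hi): at each node, require lo < value < hi,
then recurse left with hi=value and right with lo=value.
Preorder trace (stopping at first violation):
  at node 31 with bounds (-inf, +inf): OK
  at node 10 with bounds (-inf, 31): OK
  at node 8 with bounds (-inf, 10): OK
  at node 21 with bounds (10, 31): OK
  at node 25 with bounds (31, +inf): VIOLATION
Node 25 violates its bound: not (31 < 25 < +inf).
Result: Not a valid BST


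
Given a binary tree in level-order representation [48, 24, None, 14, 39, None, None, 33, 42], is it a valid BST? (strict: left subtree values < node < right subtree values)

Level-order array: [48, 24, None, 14, 39, None, None, 33, 42]
Validate using subtree bounds (lo, hi): at each node, require lo < value < hi,
then recurse left with hi=value and right with lo=value.
Preorder trace (stopping at first violation):
  at node 48 with bounds (-inf, +inf): OK
  at node 24 with bounds (-inf, 48): OK
  at node 14 with bounds (-inf, 24): OK
  at node 39 with bounds (24, 48): OK
  at node 33 with bounds (24, 39): OK
  at node 42 with bounds (39, 48): OK
No violation found at any node.
Result: Valid BST


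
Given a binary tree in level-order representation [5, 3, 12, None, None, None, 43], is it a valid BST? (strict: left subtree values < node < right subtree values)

Level-order array: [5, 3, 12, None, None, None, 43]
Validate using subtree bounds (lo, hi): at each node, require lo < value < hi,
then recurse left with hi=value and right with lo=value.
Preorder trace (stopping at first violation):
  at node 5 with bounds (-inf, +inf): OK
  at node 3 with bounds (-inf, 5): OK
  at node 12 with bounds (5, +inf): OK
  at node 43 with bounds (12, +inf): OK
No violation found at any node.
Result: Valid BST


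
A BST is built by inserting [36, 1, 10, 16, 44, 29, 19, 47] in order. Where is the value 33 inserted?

Starting tree (level order): [36, 1, 44, None, 10, None, 47, None, 16, None, None, None, 29, 19]
Insertion path: 36 -> 1 -> 10 -> 16 -> 29
Result: insert 33 as right child of 29
Final tree (level order): [36, 1, 44, None, 10, None, 47, None, 16, None, None, None, 29, 19, 33]


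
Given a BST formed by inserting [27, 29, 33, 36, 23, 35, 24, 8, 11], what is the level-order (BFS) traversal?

Tree insertion order: [27, 29, 33, 36, 23, 35, 24, 8, 11]
Tree (level-order array): [27, 23, 29, 8, 24, None, 33, None, 11, None, None, None, 36, None, None, 35]
BFS from the root, enqueuing left then right child of each popped node:
  queue [27] -> pop 27, enqueue [23, 29], visited so far: [27]
  queue [23, 29] -> pop 23, enqueue [8, 24], visited so far: [27, 23]
  queue [29, 8, 24] -> pop 29, enqueue [33], visited so far: [27, 23, 29]
  queue [8, 24, 33] -> pop 8, enqueue [11], visited so far: [27, 23, 29, 8]
  queue [24, 33, 11] -> pop 24, enqueue [none], visited so far: [27, 23, 29, 8, 24]
  queue [33, 11] -> pop 33, enqueue [36], visited so far: [27, 23, 29, 8, 24, 33]
  queue [11, 36] -> pop 11, enqueue [none], visited so far: [27, 23, 29, 8, 24, 33, 11]
  queue [36] -> pop 36, enqueue [35], visited so far: [27, 23, 29, 8, 24, 33, 11, 36]
  queue [35] -> pop 35, enqueue [none], visited so far: [27, 23, 29, 8, 24, 33, 11, 36, 35]
Result: [27, 23, 29, 8, 24, 33, 11, 36, 35]


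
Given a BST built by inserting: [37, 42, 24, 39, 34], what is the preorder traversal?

Tree insertion order: [37, 42, 24, 39, 34]
Tree (level-order array): [37, 24, 42, None, 34, 39]
Preorder traversal: [37, 24, 34, 42, 39]


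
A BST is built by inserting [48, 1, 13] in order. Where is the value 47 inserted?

Starting tree (level order): [48, 1, None, None, 13]
Insertion path: 48 -> 1 -> 13
Result: insert 47 as right child of 13
Final tree (level order): [48, 1, None, None, 13, None, 47]


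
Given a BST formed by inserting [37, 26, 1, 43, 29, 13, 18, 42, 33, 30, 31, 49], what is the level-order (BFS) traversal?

Tree insertion order: [37, 26, 1, 43, 29, 13, 18, 42, 33, 30, 31, 49]
Tree (level-order array): [37, 26, 43, 1, 29, 42, 49, None, 13, None, 33, None, None, None, None, None, 18, 30, None, None, None, None, 31]
BFS from the root, enqueuing left then right child of each popped node:
  queue [37] -> pop 37, enqueue [26, 43], visited so far: [37]
  queue [26, 43] -> pop 26, enqueue [1, 29], visited so far: [37, 26]
  queue [43, 1, 29] -> pop 43, enqueue [42, 49], visited so far: [37, 26, 43]
  queue [1, 29, 42, 49] -> pop 1, enqueue [13], visited so far: [37, 26, 43, 1]
  queue [29, 42, 49, 13] -> pop 29, enqueue [33], visited so far: [37, 26, 43, 1, 29]
  queue [42, 49, 13, 33] -> pop 42, enqueue [none], visited so far: [37, 26, 43, 1, 29, 42]
  queue [49, 13, 33] -> pop 49, enqueue [none], visited so far: [37, 26, 43, 1, 29, 42, 49]
  queue [13, 33] -> pop 13, enqueue [18], visited so far: [37, 26, 43, 1, 29, 42, 49, 13]
  queue [33, 18] -> pop 33, enqueue [30], visited so far: [37, 26, 43, 1, 29, 42, 49, 13, 33]
  queue [18, 30] -> pop 18, enqueue [none], visited so far: [37, 26, 43, 1, 29, 42, 49, 13, 33, 18]
  queue [30] -> pop 30, enqueue [31], visited so far: [37, 26, 43, 1, 29, 42, 49, 13, 33, 18, 30]
  queue [31] -> pop 31, enqueue [none], visited so far: [37, 26, 43, 1, 29, 42, 49, 13, 33, 18, 30, 31]
Result: [37, 26, 43, 1, 29, 42, 49, 13, 33, 18, 30, 31]


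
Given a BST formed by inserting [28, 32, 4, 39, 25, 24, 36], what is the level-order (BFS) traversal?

Tree insertion order: [28, 32, 4, 39, 25, 24, 36]
Tree (level-order array): [28, 4, 32, None, 25, None, 39, 24, None, 36]
BFS from the root, enqueuing left then right child of each popped node:
  queue [28] -> pop 28, enqueue [4, 32], visited so far: [28]
  queue [4, 32] -> pop 4, enqueue [25], visited so far: [28, 4]
  queue [32, 25] -> pop 32, enqueue [39], visited so far: [28, 4, 32]
  queue [25, 39] -> pop 25, enqueue [24], visited so far: [28, 4, 32, 25]
  queue [39, 24] -> pop 39, enqueue [36], visited so far: [28, 4, 32, 25, 39]
  queue [24, 36] -> pop 24, enqueue [none], visited so far: [28, 4, 32, 25, 39, 24]
  queue [36] -> pop 36, enqueue [none], visited so far: [28, 4, 32, 25, 39, 24, 36]
Result: [28, 4, 32, 25, 39, 24, 36]


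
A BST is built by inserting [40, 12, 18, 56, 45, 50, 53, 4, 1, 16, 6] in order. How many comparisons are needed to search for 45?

Search path for 45: 40 -> 56 -> 45
Found: True
Comparisons: 3


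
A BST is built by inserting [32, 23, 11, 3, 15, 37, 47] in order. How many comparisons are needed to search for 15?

Search path for 15: 32 -> 23 -> 11 -> 15
Found: True
Comparisons: 4


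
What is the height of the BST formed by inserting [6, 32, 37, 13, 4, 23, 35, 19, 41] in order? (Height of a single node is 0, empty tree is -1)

Insertion order: [6, 32, 37, 13, 4, 23, 35, 19, 41]
Tree (level-order array): [6, 4, 32, None, None, 13, 37, None, 23, 35, 41, 19]
Compute height bottom-up (empty subtree = -1):
  height(4) = 1 + max(-1, -1) = 0
  height(19) = 1 + max(-1, -1) = 0
  height(23) = 1 + max(0, -1) = 1
  height(13) = 1 + max(-1, 1) = 2
  height(35) = 1 + max(-1, -1) = 0
  height(41) = 1 + max(-1, -1) = 0
  height(37) = 1 + max(0, 0) = 1
  height(32) = 1 + max(2, 1) = 3
  height(6) = 1 + max(0, 3) = 4
Height = 4


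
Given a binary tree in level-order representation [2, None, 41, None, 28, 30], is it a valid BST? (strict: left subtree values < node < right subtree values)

Level-order array: [2, None, 41, None, 28, 30]
Validate using subtree bounds (lo, hi): at each node, require lo < value < hi,
then recurse left with hi=value and right with lo=value.
Preorder trace (stopping at first violation):
  at node 2 with bounds (-inf, +inf): OK
  at node 41 with bounds (2, +inf): OK
  at node 28 with bounds (41, +inf): VIOLATION
Node 28 violates its bound: not (41 < 28 < +inf).
Result: Not a valid BST


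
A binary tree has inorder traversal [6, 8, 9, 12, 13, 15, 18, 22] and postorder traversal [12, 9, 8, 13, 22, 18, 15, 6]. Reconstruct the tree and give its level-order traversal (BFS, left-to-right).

Inorder:   [6, 8, 9, 12, 13, 15, 18, 22]
Postorder: [12, 9, 8, 13, 22, 18, 15, 6]
Algorithm: postorder visits root last, so walk postorder right-to-left;
each value is the root of the current inorder slice — split it at that
value, recurse on the right subtree first, then the left.
Recursive splits:
  root=6; inorder splits into left=[], right=[8, 9, 12, 13, 15, 18, 22]
  root=15; inorder splits into left=[8, 9, 12, 13], right=[18, 22]
  root=18; inorder splits into left=[], right=[22]
  root=22; inorder splits into left=[], right=[]
  root=13; inorder splits into left=[8, 9, 12], right=[]
  root=8; inorder splits into left=[], right=[9, 12]
  root=9; inorder splits into left=[], right=[12]
  root=12; inorder splits into left=[], right=[]
Reconstructed level-order: [6, 15, 13, 18, 8, 22, 9, 12]


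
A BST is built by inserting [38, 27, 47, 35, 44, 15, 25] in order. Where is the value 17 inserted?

Starting tree (level order): [38, 27, 47, 15, 35, 44, None, None, 25]
Insertion path: 38 -> 27 -> 15 -> 25
Result: insert 17 as left child of 25
Final tree (level order): [38, 27, 47, 15, 35, 44, None, None, 25, None, None, None, None, 17]


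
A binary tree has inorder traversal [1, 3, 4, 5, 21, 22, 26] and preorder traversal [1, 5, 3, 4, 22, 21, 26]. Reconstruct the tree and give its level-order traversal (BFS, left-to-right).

Inorder:  [1, 3, 4, 5, 21, 22, 26]
Preorder: [1, 5, 3, 4, 22, 21, 26]
Algorithm: preorder visits root first, so consume preorder in order;
for each root, split the current inorder slice at that value into
left-subtree inorder and right-subtree inorder, then recurse.
Recursive splits:
  root=1; inorder splits into left=[], right=[3, 4, 5, 21, 22, 26]
  root=5; inorder splits into left=[3, 4], right=[21, 22, 26]
  root=3; inorder splits into left=[], right=[4]
  root=4; inorder splits into left=[], right=[]
  root=22; inorder splits into left=[21], right=[26]
  root=21; inorder splits into left=[], right=[]
  root=26; inorder splits into left=[], right=[]
Reconstructed level-order: [1, 5, 3, 22, 4, 21, 26]


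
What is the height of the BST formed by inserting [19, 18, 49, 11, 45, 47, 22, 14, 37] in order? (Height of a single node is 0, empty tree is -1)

Insertion order: [19, 18, 49, 11, 45, 47, 22, 14, 37]
Tree (level-order array): [19, 18, 49, 11, None, 45, None, None, 14, 22, 47, None, None, None, 37]
Compute height bottom-up (empty subtree = -1):
  height(14) = 1 + max(-1, -1) = 0
  height(11) = 1 + max(-1, 0) = 1
  height(18) = 1 + max(1, -1) = 2
  height(37) = 1 + max(-1, -1) = 0
  height(22) = 1 + max(-1, 0) = 1
  height(47) = 1 + max(-1, -1) = 0
  height(45) = 1 + max(1, 0) = 2
  height(49) = 1 + max(2, -1) = 3
  height(19) = 1 + max(2, 3) = 4
Height = 4


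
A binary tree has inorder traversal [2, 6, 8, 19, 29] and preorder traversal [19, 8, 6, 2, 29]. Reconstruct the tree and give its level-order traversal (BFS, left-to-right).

Inorder:  [2, 6, 8, 19, 29]
Preorder: [19, 8, 6, 2, 29]
Algorithm: preorder visits root first, so consume preorder in order;
for each root, split the current inorder slice at that value into
left-subtree inorder and right-subtree inorder, then recurse.
Recursive splits:
  root=19; inorder splits into left=[2, 6, 8], right=[29]
  root=8; inorder splits into left=[2, 6], right=[]
  root=6; inorder splits into left=[2], right=[]
  root=2; inorder splits into left=[], right=[]
  root=29; inorder splits into left=[], right=[]
Reconstructed level-order: [19, 8, 29, 6, 2]


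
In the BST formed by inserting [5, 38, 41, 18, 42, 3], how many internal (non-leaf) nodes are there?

Tree built from: [5, 38, 41, 18, 42, 3]
Tree (level-order array): [5, 3, 38, None, None, 18, 41, None, None, None, 42]
Rule: An internal node has at least one child.
Per-node child counts:
  node 5: 2 child(ren)
  node 3: 0 child(ren)
  node 38: 2 child(ren)
  node 18: 0 child(ren)
  node 41: 1 child(ren)
  node 42: 0 child(ren)
Matching nodes: [5, 38, 41]
Count of internal (non-leaf) nodes: 3


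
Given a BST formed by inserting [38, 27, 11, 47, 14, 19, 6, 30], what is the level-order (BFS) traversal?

Tree insertion order: [38, 27, 11, 47, 14, 19, 6, 30]
Tree (level-order array): [38, 27, 47, 11, 30, None, None, 6, 14, None, None, None, None, None, 19]
BFS from the root, enqueuing left then right child of each popped node:
  queue [38] -> pop 38, enqueue [27, 47], visited so far: [38]
  queue [27, 47] -> pop 27, enqueue [11, 30], visited so far: [38, 27]
  queue [47, 11, 30] -> pop 47, enqueue [none], visited so far: [38, 27, 47]
  queue [11, 30] -> pop 11, enqueue [6, 14], visited so far: [38, 27, 47, 11]
  queue [30, 6, 14] -> pop 30, enqueue [none], visited so far: [38, 27, 47, 11, 30]
  queue [6, 14] -> pop 6, enqueue [none], visited so far: [38, 27, 47, 11, 30, 6]
  queue [14] -> pop 14, enqueue [19], visited so far: [38, 27, 47, 11, 30, 6, 14]
  queue [19] -> pop 19, enqueue [none], visited so far: [38, 27, 47, 11, 30, 6, 14, 19]
Result: [38, 27, 47, 11, 30, 6, 14, 19]


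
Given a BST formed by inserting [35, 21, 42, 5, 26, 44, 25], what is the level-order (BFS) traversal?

Tree insertion order: [35, 21, 42, 5, 26, 44, 25]
Tree (level-order array): [35, 21, 42, 5, 26, None, 44, None, None, 25]
BFS from the root, enqueuing left then right child of each popped node:
  queue [35] -> pop 35, enqueue [21, 42], visited so far: [35]
  queue [21, 42] -> pop 21, enqueue [5, 26], visited so far: [35, 21]
  queue [42, 5, 26] -> pop 42, enqueue [44], visited so far: [35, 21, 42]
  queue [5, 26, 44] -> pop 5, enqueue [none], visited so far: [35, 21, 42, 5]
  queue [26, 44] -> pop 26, enqueue [25], visited so far: [35, 21, 42, 5, 26]
  queue [44, 25] -> pop 44, enqueue [none], visited so far: [35, 21, 42, 5, 26, 44]
  queue [25] -> pop 25, enqueue [none], visited so far: [35, 21, 42, 5, 26, 44, 25]
Result: [35, 21, 42, 5, 26, 44, 25]


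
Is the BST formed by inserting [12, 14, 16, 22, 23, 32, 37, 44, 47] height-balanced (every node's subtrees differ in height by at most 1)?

Tree (level-order array): [12, None, 14, None, 16, None, 22, None, 23, None, 32, None, 37, None, 44, None, 47]
Definition: a tree is height-balanced if, at every node, |h(left) - h(right)| <= 1 (empty subtree has height -1).
Bottom-up per-node check:
  node 47: h_left=-1, h_right=-1, diff=0 [OK], height=0
  node 44: h_left=-1, h_right=0, diff=1 [OK], height=1
  node 37: h_left=-1, h_right=1, diff=2 [FAIL (|-1-1|=2 > 1)], height=2
  node 32: h_left=-1, h_right=2, diff=3 [FAIL (|-1-2|=3 > 1)], height=3
  node 23: h_left=-1, h_right=3, diff=4 [FAIL (|-1-3|=4 > 1)], height=4
  node 22: h_left=-1, h_right=4, diff=5 [FAIL (|-1-4|=5 > 1)], height=5
  node 16: h_left=-1, h_right=5, diff=6 [FAIL (|-1-5|=6 > 1)], height=6
  node 14: h_left=-1, h_right=6, diff=7 [FAIL (|-1-6|=7 > 1)], height=7
  node 12: h_left=-1, h_right=7, diff=8 [FAIL (|-1-7|=8 > 1)], height=8
Node 37 violates the condition: |-1 - 1| = 2 > 1.
Result: Not balanced


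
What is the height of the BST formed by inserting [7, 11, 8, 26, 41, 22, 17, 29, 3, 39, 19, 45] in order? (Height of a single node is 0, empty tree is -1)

Insertion order: [7, 11, 8, 26, 41, 22, 17, 29, 3, 39, 19, 45]
Tree (level-order array): [7, 3, 11, None, None, 8, 26, None, None, 22, 41, 17, None, 29, 45, None, 19, None, 39]
Compute height bottom-up (empty subtree = -1):
  height(3) = 1 + max(-1, -1) = 0
  height(8) = 1 + max(-1, -1) = 0
  height(19) = 1 + max(-1, -1) = 0
  height(17) = 1 + max(-1, 0) = 1
  height(22) = 1 + max(1, -1) = 2
  height(39) = 1 + max(-1, -1) = 0
  height(29) = 1 + max(-1, 0) = 1
  height(45) = 1 + max(-1, -1) = 0
  height(41) = 1 + max(1, 0) = 2
  height(26) = 1 + max(2, 2) = 3
  height(11) = 1 + max(0, 3) = 4
  height(7) = 1 + max(0, 4) = 5
Height = 5


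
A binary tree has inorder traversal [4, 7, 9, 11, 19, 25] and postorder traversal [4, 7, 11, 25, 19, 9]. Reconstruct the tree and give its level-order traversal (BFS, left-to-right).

Inorder:   [4, 7, 9, 11, 19, 25]
Postorder: [4, 7, 11, 25, 19, 9]
Algorithm: postorder visits root last, so walk postorder right-to-left;
each value is the root of the current inorder slice — split it at that
value, recurse on the right subtree first, then the left.
Recursive splits:
  root=9; inorder splits into left=[4, 7], right=[11, 19, 25]
  root=19; inorder splits into left=[11], right=[25]
  root=25; inorder splits into left=[], right=[]
  root=11; inorder splits into left=[], right=[]
  root=7; inorder splits into left=[4], right=[]
  root=4; inorder splits into left=[], right=[]
Reconstructed level-order: [9, 7, 19, 4, 11, 25]


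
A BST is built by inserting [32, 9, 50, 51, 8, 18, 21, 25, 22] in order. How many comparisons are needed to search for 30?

Search path for 30: 32 -> 9 -> 18 -> 21 -> 25
Found: False
Comparisons: 5


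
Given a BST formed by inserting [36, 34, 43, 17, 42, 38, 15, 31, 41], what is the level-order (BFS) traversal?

Tree insertion order: [36, 34, 43, 17, 42, 38, 15, 31, 41]
Tree (level-order array): [36, 34, 43, 17, None, 42, None, 15, 31, 38, None, None, None, None, None, None, 41]
BFS from the root, enqueuing left then right child of each popped node:
  queue [36] -> pop 36, enqueue [34, 43], visited so far: [36]
  queue [34, 43] -> pop 34, enqueue [17], visited so far: [36, 34]
  queue [43, 17] -> pop 43, enqueue [42], visited so far: [36, 34, 43]
  queue [17, 42] -> pop 17, enqueue [15, 31], visited so far: [36, 34, 43, 17]
  queue [42, 15, 31] -> pop 42, enqueue [38], visited so far: [36, 34, 43, 17, 42]
  queue [15, 31, 38] -> pop 15, enqueue [none], visited so far: [36, 34, 43, 17, 42, 15]
  queue [31, 38] -> pop 31, enqueue [none], visited so far: [36, 34, 43, 17, 42, 15, 31]
  queue [38] -> pop 38, enqueue [41], visited so far: [36, 34, 43, 17, 42, 15, 31, 38]
  queue [41] -> pop 41, enqueue [none], visited so far: [36, 34, 43, 17, 42, 15, 31, 38, 41]
Result: [36, 34, 43, 17, 42, 15, 31, 38, 41]


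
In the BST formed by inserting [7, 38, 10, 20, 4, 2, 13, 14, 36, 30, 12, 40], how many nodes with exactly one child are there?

Tree built from: [7, 38, 10, 20, 4, 2, 13, 14, 36, 30, 12, 40]
Tree (level-order array): [7, 4, 38, 2, None, 10, 40, None, None, None, 20, None, None, 13, 36, 12, 14, 30]
Rule: These are nodes with exactly 1 non-null child.
Per-node child counts:
  node 7: 2 child(ren)
  node 4: 1 child(ren)
  node 2: 0 child(ren)
  node 38: 2 child(ren)
  node 10: 1 child(ren)
  node 20: 2 child(ren)
  node 13: 2 child(ren)
  node 12: 0 child(ren)
  node 14: 0 child(ren)
  node 36: 1 child(ren)
  node 30: 0 child(ren)
  node 40: 0 child(ren)
Matching nodes: [4, 10, 36]
Count of nodes with exactly one child: 3


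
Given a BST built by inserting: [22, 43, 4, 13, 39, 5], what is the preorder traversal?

Tree insertion order: [22, 43, 4, 13, 39, 5]
Tree (level-order array): [22, 4, 43, None, 13, 39, None, 5]
Preorder traversal: [22, 4, 13, 5, 43, 39]


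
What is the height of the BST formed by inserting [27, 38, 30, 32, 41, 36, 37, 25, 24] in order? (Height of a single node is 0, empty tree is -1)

Insertion order: [27, 38, 30, 32, 41, 36, 37, 25, 24]
Tree (level-order array): [27, 25, 38, 24, None, 30, 41, None, None, None, 32, None, None, None, 36, None, 37]
Compute height bottom-up (empty subtree = -1):
  height(24) = 1 + max(-1, -1) = 0
  height(25) = 1 + max(0, -1) = 1
  height(37) = 1 + max(-1, -1) = 0
  height(36) = 1 + max(-1, 0) = 1
  height(32) = 1 + max(-1, 1) = 2
  height(30) = 1 + max(-1, 2) = 3
  height(41) = 1 + max(-1, -1) = 0
  height(38) = 1 + max(3, 0) = 4
  height(27) = 1 + max(1, 4) = 5
Height = 5


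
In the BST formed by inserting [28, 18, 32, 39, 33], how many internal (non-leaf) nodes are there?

Tree built from: [28, 18, 32, 39, 33]
Tree (level-order array): [28, 18, 32, None, None, None, 39, 33]
Rule: An internal node has at least one child.
Per-node child counts:
  node 28: 2 child(ren)
  node 18: 0 child(ren)
  node 32: 1 child(ren)
  node 39: 1 child(ren)
  node 33: 0 child(ren)
Matching nodes: [28, 32, 39]
Count of internal (non-leaf) nodes: 3


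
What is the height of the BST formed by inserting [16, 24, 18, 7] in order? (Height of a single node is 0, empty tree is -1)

Insertion order: [16, 24, 18, 7]
Tree (level-order array): [16, 7, 24, None, None, 18]
Compute height bottom-up (empty subtree = -1):
  height(7) = 1 + max(-1, -1) = 0
  height(18) = 1 + max(-1, -1) = 0
  height(24) = 1 + max(0, -1) = 1
  height(16) = 1 + max(0, 1) = 2
Height = 2


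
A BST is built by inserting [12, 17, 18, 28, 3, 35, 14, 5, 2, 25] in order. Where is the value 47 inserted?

Starting tree (level order): [12, 3, 17, 2, 5, 14, 18, None, None, None, None, None, None, None, 28, 25, 35]
Insertion path: 12 -> 17 -> 18 -> 28 -> 35
Result: insert 47 as right child of 35
Final tree (level order): [12, 3, 17, 2, 5, 14, 18, None, None, None, None, None, None, None, 28, 25, 35, None, None, None, 47]


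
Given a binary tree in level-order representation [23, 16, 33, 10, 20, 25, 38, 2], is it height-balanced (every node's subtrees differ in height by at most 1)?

Tree (level-order array): [23, 16, 33, 10, 20, 25, 38, 2]
Definition: a tree is height-balanced if, at every node, |h(left) - h(right)| <= 1 (empty subtree has height -1).
Bottom-up per-node check:
  node 2: h_left=-1, h_right=-1, diff=0 [OK], height=0
  node 10: h_left=0, h_right=-1, diff=1 [OK], height=1
  node 20: h_left=-1, h_right=-1, diff=0 [OK], height=0
  node 16: h_left=1, h_right=0, diff=1 [OK], height=2
  node 25: h_left=-1, h_right=-1, diff=0 [OK], height=0
  node 38: h_left=-1, h_right=-1, diff=0 [OK], height=0
  node 33: h_left=0, h_right=0, diff=0 [OK], height=1
  node 23: h_left=2, h_right=1, diff=1 [OK], height=3
All nodes satisfy the balance condition.
Result: Balanced


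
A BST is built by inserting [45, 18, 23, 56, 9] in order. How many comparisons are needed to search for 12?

Search path for 12: 45 -> 18 -> 9
Found: False
Comparisons: 3


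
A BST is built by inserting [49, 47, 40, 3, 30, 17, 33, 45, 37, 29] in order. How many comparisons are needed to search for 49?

Search path for 49: 49
Found: True
Comparisons: 1


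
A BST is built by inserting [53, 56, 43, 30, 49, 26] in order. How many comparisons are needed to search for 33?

Search path for 33: 53 -> 43 -> 30
Found: False
Comparisons: 3


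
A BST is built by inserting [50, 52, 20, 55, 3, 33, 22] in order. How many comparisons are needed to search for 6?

Search path for 6: 50 -> 20 -> 3
Found: False
Comparisons: 3


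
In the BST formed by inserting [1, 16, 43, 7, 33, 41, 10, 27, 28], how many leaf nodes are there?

Tree built from: [1, 16, 43, 7, 33, 41, 10, 27, 28]
Tree (level-order array): [1, None, 16, 7, 43, None, 10, 33, None, None, None, 27, 41, None, 28]
Rule: A leaf has 0 children.
Per-node child counts:
  node 1: 1 child(ren)
  node 16: 2 child(ren)
  node 7: 1 child(ren)
  node 10: 0 child(ren)
  node 43: 1 child(ren)
  node 33: 2 child(ren)
  node 27: 1 child(ren)
  node 28: 0 child(ren)
  node 41: 0 child(ren)
Matching nodes: [10, 28, 41]
Count of leaf nodes: 3


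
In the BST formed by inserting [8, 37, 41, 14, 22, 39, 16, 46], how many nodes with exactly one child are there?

Tree built from: [8, 37, 41, 14, 22, 39, 16, 46]
Tree (level-order array): [8, None, 37, 14, 41, None, 22, 39, 46, 16]
Rule: These are nodes with exactly 1 non-null child.
Per-node child counts:
  node 8: 1 child(ren)
  node 37: 2 child(ren)
  node 14: 1 child(ren)
  node 22: 1 child(ren)
  node 16: 0 child(ren)
  node 41: 2 child(ren)
  node 39: 0 child(ren)
  node 46: 0 child(ren)
Matching nodes: [8, 14, 22]
Count of nodes with exactly one child: 3


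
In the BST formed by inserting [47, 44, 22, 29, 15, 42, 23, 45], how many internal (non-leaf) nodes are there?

Tree built from: [47, 44, 22, 29, 15, 42, 23, 45]
Tree (level-order array): [47, 44, None, 22, 45, 15, 29, None, None, None, None, 23, 42]
Rule: An internal node has at least one child.
Per-node child counts:
  node 47: 1 child(ren)
  node 44: 2 child(ren)
  node 22: 2 child(ren)
  node 15: 0 child(ren)
  node 29: 2 child(ren)
  node 23: 0 child(ren)
  node 42: 0 child(ren)
  node 45: 0 child(ren)
Matching nodes: [47, 44, 22, 29]
Count of internal (non-leaf) nodes: 4


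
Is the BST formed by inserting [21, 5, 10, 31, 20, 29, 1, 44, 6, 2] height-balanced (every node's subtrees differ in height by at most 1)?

Tree (level-order array): [21, 5, 31, 1, 10, 29, 44, None, 2, 6, 20]
Definition: a tree is height-balanced if, at every node, |h(left) - h(right)| <= 1 (empty subtree has height -1).
Bottom-up per-node check:
  node 2: h_left=-1, h_right=-1, diff=0 [OK], height=0
  node 1: h_left=-1, h_right=0, diff=1 [OK], height=1
  node 6: h_left=-1, h_right=-1, diff=0 [OK], height=0
  node 20: h_left=-1, h_right=-1, diff=0 [OK], height=0
  node 10: h_left=0, h_right=0, diff=0 [OK], height=1
  node 5: h_left=1, h_right=1, diff=0 [OK], height=2
  node 29: h_left=-1, h_right=-1, diff=0 [OK], height=0
  node 44: h_left=-1, h_right=-1, diff=0 [OK], height=0
  node 31: h_left=0, h_right=0, diff=0 [OK], height=1
  node 21: h_left=2, h_right=1, diff=1 [OK], height=3
All nodes satisfy the balance condition.
Result: Balanced


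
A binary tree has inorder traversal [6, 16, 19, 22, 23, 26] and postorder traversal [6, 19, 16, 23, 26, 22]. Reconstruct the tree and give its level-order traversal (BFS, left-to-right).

Inorder:   [6, 16, 19, 22, 23, 26]
Postorder: [6, 19, 16, 23, 26, 22]
Algorithm: postorder visits root last, so walk postorder right-to-left;
each value is the root of the current inorder slice — split it at that
value, recurse on the right subtree first, then the left.
Recursive splits:
  root=22; inorder splits into left=[6, 16, 19], right=[23, 26]
  root=26; inorder splits into left=[23], right=[]
  root=23; inorder splits into left=[], right=[]
  root=16; inorder splits into left=[6], right=[19]
  root=19; inorder splits into left=[], right=[]
  root=6; inorder splits into left=[], right=[]
Reconstructed level-order: [22, 16, 26, 6, 19, 23]


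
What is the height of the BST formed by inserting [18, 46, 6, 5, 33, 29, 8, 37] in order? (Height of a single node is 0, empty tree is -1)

Insertion order: [18, 46, 6, 5, 33, 29, 8, 37]
Tree (level-order array): [18, 6, 46, 5, 8, 33, None, None, None, None, None, 29, 37]
Compute height bottom-up (empty subtree = -1):
  height(5) = 1 + max(-1, -1) = 0
  height(8) = 1 + max(-1, -1) = 0
  height(6) = 1 + max(0, 0) = 1
  height(29) = 1 + max(-1, -1) = 0
  height(37) = 1 + max(-1, -1) = 0
  height(33) = 1 + max(0, 0) = 1
  height(46) = 1 + max(1, -1) = 2
  height(18) = 1 + max(1, 2) = 3
Height = 3


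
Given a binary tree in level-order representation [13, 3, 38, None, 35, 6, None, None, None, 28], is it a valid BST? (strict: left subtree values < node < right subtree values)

Level-order array: [13, 3, 38, None, 35, 6, None, None, None, 28]
Validate using subtree bounds (lo, hi): at each node, require lo < value < hi,
then recurse left with hi=value and right with lo=value.
Preorder trace (stopping at first violation):
  at node 13 with bounds (-inf, +inf): OK
  at node 3 with bounds (-inf, 13): OK
  at node 35 with bounds (3, 13): VIOLATION
Node 35 violates its bound: not (3 < 35 < 13).
Result: Not a valid BST


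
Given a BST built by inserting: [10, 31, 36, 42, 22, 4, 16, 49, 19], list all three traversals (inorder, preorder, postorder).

Tree insertion order: [10, 31, 36, 42, 22, 4, 16, 49, 19]
Tree (level-order array): [10, 4, 31, None, None, 22, 36, 16, None, None, 42, None, 19, None, 49]
Inorder (L, root, R): [4, 10, 16, 19, 22, 31, 36, 42, 49]
Preorder (root, L, R): [10, 4, 31, 22, 16, 19, 36, 42, 49]
Postorder (L, R, root): [4, 19, 16, 22, 49, 42, 36, 31, 10]


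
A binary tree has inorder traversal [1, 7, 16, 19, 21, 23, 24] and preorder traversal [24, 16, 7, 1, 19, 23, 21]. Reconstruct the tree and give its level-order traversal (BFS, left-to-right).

Inorder:  [1, 7, 16, 19, 21, 23, 24]
Preorder: [24, 16, 7, 1, 19, 23, 21]
Algorithm: preorder visits root first, so consume preorder in order;
for each root, split the current inorder slice at that value into
left-subtree inorder and right-subtree inorder, then recurse.
Recursive splits:
  root=24; inorder splits into left=[1, 7, 16, 19, 21, 23], right=[]
  root=16; inorder splits into left=[1, 7], right=[19, 21, 23]
  root=7; inorder splits into left=[1], right=[]
  root=1; inorder splits into left=[], right=[]
  root=19; inorder splits into left=[], right=[21, 23]
  root=23; inorder splits into left=[21], right=[]
  root=21; inorder splits into left=[], right=[]
Reconstructed level-order: [24, 16, 7, 19, 1, 23, 21]


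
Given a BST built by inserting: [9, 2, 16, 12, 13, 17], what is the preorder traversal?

Tree insertion order: [9, 2, 16, 12, 13, 17]
Tree (level-order array): [9, 2, 16, None, None, 12, 17, None, 13]
Preorder traversal: [9, 2, 16, 12, 13, 17]


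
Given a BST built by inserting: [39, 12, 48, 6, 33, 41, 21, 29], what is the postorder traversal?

Tree insertion order: [39, 12, 48, 6, 33, 41, 21, 29]
Tree (level-order array): [39, 12, 48, 6, 33, 41, None, None, None, 21, None, None, None, None, 29]
Postorder traversal: [6, 29, 21, 33, 12, 41, 48, 39]


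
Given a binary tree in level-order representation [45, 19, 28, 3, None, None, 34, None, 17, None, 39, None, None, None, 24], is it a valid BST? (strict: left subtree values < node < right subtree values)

Level-order array: [45, 19, 28, 3, None, None, 34, None, 17, None, 39, None, None, None, 24]
Validate using subtree bounds (lo, hi): at each node, require lo < value < hi,
then recurse left with hi=value and right with lo=value.
Preorder trace (stopping at first violation):
  at node 45 with bounds (-inf, +inf): OK
  at node 19 with bounds (-inf, 45): OK
  at node 3 with bounds (-inf, 19): OK
  at node 17 with bounds (3, 19): OK
  at node 28 with bounds (45, +inf): VIOLATION
Node 28 violates its bound: not (45 < 28 < +inf).
Result: Not a valid BST


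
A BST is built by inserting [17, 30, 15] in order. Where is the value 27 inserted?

Starting tree (level order): [17, 15, 30]
Insertion path: 17 -> 30
Result: insert 27 as left child of 30
Final tree (level order): [17, 15, 30, None, None, 27]


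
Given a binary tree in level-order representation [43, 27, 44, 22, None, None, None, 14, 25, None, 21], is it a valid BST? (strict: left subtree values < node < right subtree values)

Level-order array: [43, 27, 44, 22, None, None, None, 14, 25, None, 21]
Validate using subtree bounds (lo, hi): at each node, require lo < value < hi,
then recurse left with hi=value and right with lo=value.
Preorder trace (stopping at first violation):
  at node 43 with bounds (-inf, +inf): OK
  at node 27 with bounds (-inf, 43): OK
  at node 22 with bounds (-inf, 27): OK
  at node 14 with bounds (-inf, 22): OK
  at node 21 with bounds (14, 22): OK
  at node 25 with bounds (22, 27): OK
  at node 44 with bounds (43, +inf): OK
No violation found at any node.
Result: Valid BST


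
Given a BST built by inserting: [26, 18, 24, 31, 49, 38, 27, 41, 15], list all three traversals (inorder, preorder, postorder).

Tree insertion order: [26, 18, 24, 31, 49, 38, 27, 41, 15]
Tree (level-order array): [26, 18, 31, 15, 24, 27, 49, None, None, None, None, None, None, 38, None, None, 41]
Inorder (L, root, R): [15, 18, 24, 26, 27, 31, 38, 41, 49]
Preorder (root, L, R): [26, 18, 15, 24, 31, 27, 49, 38, 41]
Postorder (L, R, root): [15, 24, 18, 27, 41, 38, 49, 31, 26]


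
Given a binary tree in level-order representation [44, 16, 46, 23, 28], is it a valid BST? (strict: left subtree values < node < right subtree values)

Level-order array: [44, 16, 46, 23, 28]
Validate using subtree bounds (lo, hi): at each node, require lo < value < hi,
then recurse left with hi=value and right with lo=value.
Preorder trace (stopping at first violation):
  at node 44 with bounds (-inf, +inf): OK
  at node 16 with bounds (-inf, 44): OK
  at node 23 with bounds (-inf, 16): VIOLATION
Node 23 violates its bound: not (-inf < 23 < 16).
Result: Not a valid BST


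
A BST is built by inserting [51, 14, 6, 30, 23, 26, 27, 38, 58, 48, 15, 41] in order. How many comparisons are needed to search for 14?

Search path for 14: 51 -> 14
Found: True
Comparisons: 2


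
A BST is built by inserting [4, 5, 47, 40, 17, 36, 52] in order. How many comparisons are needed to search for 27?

Search path for 27: 4 -> 5 -> 47 -> 40 -> 17 -> 36
Found: False
Comparisons: 6


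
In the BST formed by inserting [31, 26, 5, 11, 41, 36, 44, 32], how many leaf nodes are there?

Tree built from: [31, 26, 5, 11, 41, 36, 44, 32]
Tree (level-order array): [31, 26, 41, 5, None, 36, 44, None, 11, 32]
Rule: A leaf has 0 children.
Per-node child counts:
  node 31: 2 child(ren)
  node 26: 1 child(ren)
  node 5: 1 child(ren)
  node 11: 0 child(ren)
  node 41: 2 child(ren)
  node 36: 1 child(ren)
  node 32: 0 child(ren)
  node 44: 0 child(ren)
Matching nodes: [11, 32, 44]
Count of leaf nodes: 3


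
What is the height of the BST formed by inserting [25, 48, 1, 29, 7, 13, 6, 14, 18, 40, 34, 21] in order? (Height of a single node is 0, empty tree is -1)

Insertion order: [25, 48, 1, 29, 7, 13, 6, 14, 18, 40, 34, 21]
Tree (level-order array): [25, 1, 48, None, 7, 29, None, 6, 13, None, 40, None, None, None, 14, 34, None, None, 18, None, None, None, 21]
Compute height bottom-up (empty subtree = -1):
  height(6) = 1 + max(-1, -1) = 0
  height(21) = 1 + max(-1, -1) = 0
  height(18) = 1 + max(-1, 0) = 1
  height(14) = 1 + max(-1, 1) = 2
  height(13) = 1 + max(-1, 2) = 3
  height(7) = 1 + max(0, 3) = 4
  height(1) = 1 + max(-1, 4) = 5
  height(34) = 1 + max(-1, -1) = 0
  height(40) = 1 + max(0, -1) = 1
  height(29) = 1 + max(-1, 1) = 2
  height(48) = 1 + max(2, -1) = 3
  height(25) = 1 + max(5, 3) = 6
Height = 6


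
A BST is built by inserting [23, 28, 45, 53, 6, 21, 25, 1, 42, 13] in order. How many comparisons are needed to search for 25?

Search path for 25: 23 -> 28 -> 25
Found: True
Comparisons: 3


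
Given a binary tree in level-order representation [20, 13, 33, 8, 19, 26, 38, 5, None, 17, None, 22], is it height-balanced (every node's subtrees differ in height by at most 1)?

Tree (level-order array): [20, 13, 33, 8, 19, 26, 38, 5, None, 17, None, 22]
Definition: a tree is height-balanced if, at every node, |h(left) - h(right)| <= 1 (empty subtree has height -1).
Bottom-up per-node check:
  node 5: h_left=-1, h_right=-1, diff=0 [OK], height=0
  node 8: h_left=0, h_right=-1, diff=1 [OK], height=1
  node 17: h_left=-1, h_right=-1, diff=0 [OK], height=0
  node 19: h_left=0, h_right=-1, diff=1 [OK], height=1
  node 13: h_left=1, h_right=1, diff=0 [OK], height=2
  node 22: h_left=-1, h_right=-1, diff=0 [OK], height=0
  node 26: h_left=0, h_right=-1, diff=1 [OK], height=1
  node 38: h_left=-1, h_right=-1, diff=0 [OK], height=0
  node 33: h_left=1, h_right=0, diff=1 [OK], height=2
  node 20: h_left=2, h_right=2, diff=0 [OK], height=3
All nodes satisfy the balance condition.
Result: Balanced
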